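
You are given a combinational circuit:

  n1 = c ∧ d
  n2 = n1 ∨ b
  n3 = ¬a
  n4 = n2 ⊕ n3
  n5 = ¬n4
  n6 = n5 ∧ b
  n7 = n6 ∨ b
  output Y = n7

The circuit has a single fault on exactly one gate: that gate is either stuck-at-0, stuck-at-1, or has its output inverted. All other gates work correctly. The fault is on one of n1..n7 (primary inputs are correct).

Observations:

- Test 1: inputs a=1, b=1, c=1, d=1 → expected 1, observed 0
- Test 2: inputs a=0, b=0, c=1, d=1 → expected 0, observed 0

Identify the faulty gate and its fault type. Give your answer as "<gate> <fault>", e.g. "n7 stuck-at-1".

n7 stuck-at-0

Fault-free values for test 1 (a=1, b=1, c=1, d=1): n1=1, n2=1, n3=0, n4=1, n5=0, n6=0, n7=1, giving Y=1. Observed 0.
Test 1: faults giving observed 0 are {n7 stuck-at-0, n7 inverted output}.
Test 2 (a=0, b=0, c=1, d=1): fault-free n1=1, n2=1, n3=1, n4=0, n5=1, n6=0, n7=0 → 0; observed 0. Eliminates n7 inverted output.
Only n7 stuck-at-0 is consistent with every test.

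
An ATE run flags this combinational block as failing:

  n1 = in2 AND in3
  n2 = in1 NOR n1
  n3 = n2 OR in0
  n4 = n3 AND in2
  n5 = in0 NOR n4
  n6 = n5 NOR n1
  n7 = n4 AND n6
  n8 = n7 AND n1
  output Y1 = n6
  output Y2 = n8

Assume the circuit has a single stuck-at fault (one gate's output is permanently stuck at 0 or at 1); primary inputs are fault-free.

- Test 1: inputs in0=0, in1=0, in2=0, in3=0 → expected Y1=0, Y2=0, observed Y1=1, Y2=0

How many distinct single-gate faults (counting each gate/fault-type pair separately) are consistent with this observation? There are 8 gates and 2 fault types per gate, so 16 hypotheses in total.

Fault-free: n1=0, n2=1, n3=1, n4=0, n5=1, n6=0, n7=0, n8=0 → Y1=0, Y2=0. Observed Y1=1, Y2=0.
  n1: none of the 2 fault types match ✗
  n2: none of the 2 fault types match ✗
  n3: none of the 2 fault types match ✗
  n4: stuck-at-1 ✓; others ✗
  n5: stuck-at-0 ✓; others ✗
  n6: stuck-at-1 ✓; others ✗
  n7: none of the 2 fault types match ✗
  n8: none of the 2 fault types match ✗
Consistent faults: {n4 stuck-at-1, n5 stuck-at-0, n6 stuck-at-1} — 3 in all.

3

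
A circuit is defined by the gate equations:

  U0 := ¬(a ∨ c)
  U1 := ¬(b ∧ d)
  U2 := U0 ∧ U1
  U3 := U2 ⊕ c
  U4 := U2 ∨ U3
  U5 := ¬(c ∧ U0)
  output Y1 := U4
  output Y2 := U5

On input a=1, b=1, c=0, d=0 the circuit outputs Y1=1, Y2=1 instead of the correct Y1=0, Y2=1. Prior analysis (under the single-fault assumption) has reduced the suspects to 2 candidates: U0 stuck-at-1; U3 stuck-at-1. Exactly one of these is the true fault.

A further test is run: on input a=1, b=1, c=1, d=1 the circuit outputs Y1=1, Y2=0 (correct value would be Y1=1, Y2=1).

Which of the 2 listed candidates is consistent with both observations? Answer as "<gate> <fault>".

U0 stuck-at-1

Evaluate each candidate on input a=1, b=1, c=1, d=1:
  U0 stuck-at-1: U0=1 [stuck-at-1], U1=0, U2=0, U3=1, U4=1, U5=0 → Y1=1, Y2=0 — matches
  U3 stuck-at-1: U0=0, U1=0, U2=0, U3=1 [stuck-at-1], U4=1, U5=1 → Y1=1, Y2=1 — eliminated
Only U0 stuck-at-1 reproduces the observed Y1=1, Y2=0.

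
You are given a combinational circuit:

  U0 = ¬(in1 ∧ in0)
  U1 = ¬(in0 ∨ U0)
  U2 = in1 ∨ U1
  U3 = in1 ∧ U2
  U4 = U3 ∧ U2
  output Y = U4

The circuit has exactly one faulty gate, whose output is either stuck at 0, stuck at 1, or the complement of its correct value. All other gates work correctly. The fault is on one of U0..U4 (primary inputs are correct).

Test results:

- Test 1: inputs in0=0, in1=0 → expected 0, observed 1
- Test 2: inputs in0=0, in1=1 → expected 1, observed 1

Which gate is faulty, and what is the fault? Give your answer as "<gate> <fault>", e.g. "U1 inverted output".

U4 stuck-at-1

Fault-free values for test 1 (in0=0, in1=0): U0=1, U1=0, U2=0, U3=0, U4=0, giving Y=0. Observed 1.
Test 1: faults giving observed 1 are {U4 stuck-at-1, U4 inverted output}.
Test 2 (in0=0, in1=1): fault-free U0=1, U1=0, U2=1, U3=1, U4=1 → 1; observed 1. Eliminates U4 inverted output.
Only U4 stuck-at-1 is consistent with every test.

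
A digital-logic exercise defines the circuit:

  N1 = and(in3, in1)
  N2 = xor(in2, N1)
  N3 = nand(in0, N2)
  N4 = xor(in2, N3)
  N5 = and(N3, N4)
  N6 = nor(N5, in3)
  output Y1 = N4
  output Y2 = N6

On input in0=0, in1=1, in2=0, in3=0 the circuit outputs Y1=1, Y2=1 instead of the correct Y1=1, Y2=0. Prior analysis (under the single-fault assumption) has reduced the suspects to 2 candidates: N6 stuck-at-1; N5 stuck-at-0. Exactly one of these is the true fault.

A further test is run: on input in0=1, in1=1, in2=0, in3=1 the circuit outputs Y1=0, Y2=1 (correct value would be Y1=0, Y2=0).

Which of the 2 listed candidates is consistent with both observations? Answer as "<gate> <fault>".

Evaluate each candidate on input in0=1, in1=1, in2=0, in3=1:
  N6 stuck-at-1: N1=1, N2=1, N3=0, N4=0, N5=0, N6=1 [stuck-at-1] → Y1=0, Y2=1 — matches
  N5 stuck-at-0: N1=1, N2=1, N3=0, N4=0, N5=0 [stuck-at-0], N6=0 → Y1=0, Y2=0 — eliminated
Only N6 stuck-at-1 reproduces the observed Y1=0, Y2=1.

N6 stuck-at-1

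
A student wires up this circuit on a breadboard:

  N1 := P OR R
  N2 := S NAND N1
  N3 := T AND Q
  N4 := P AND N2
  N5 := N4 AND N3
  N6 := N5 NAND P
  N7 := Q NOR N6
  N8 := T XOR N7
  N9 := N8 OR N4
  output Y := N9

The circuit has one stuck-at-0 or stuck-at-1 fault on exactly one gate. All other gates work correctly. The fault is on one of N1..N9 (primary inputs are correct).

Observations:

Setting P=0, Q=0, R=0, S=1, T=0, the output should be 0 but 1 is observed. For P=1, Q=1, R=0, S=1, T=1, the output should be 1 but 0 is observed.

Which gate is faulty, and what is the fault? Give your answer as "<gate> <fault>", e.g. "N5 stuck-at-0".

N7 stuck-at-1

Fault-free values for test 1 (P=0, Q=0, R=0, S=1, T=0): N1=0, N2=1, N3=0, N4=0, N5=0, N6=1, N7=0, N8=0, N9=0, giving Y=0. Observed 1.
Test 1: faults giving observed 1 are {N4 stuck-at-1, N6 stuck-at-0, N7 stuck-at-1, N8 stuck-at-1, N9 stuck-at-1}.
Test 2 (P=1, Q=1, R=0, S=1, T=1): fault-free N1=1, N2=0, N3=1, N4=0, N5=0, N6=1, N7=0, N8=1, N9=1 → 1; observed 0. Eliminates N4 stuck-at-1, N6 stuck-at-0, N8 stuck-at-1, N9 stuck-at-1.
Only N7 stuck-at-1 is consistent with every test.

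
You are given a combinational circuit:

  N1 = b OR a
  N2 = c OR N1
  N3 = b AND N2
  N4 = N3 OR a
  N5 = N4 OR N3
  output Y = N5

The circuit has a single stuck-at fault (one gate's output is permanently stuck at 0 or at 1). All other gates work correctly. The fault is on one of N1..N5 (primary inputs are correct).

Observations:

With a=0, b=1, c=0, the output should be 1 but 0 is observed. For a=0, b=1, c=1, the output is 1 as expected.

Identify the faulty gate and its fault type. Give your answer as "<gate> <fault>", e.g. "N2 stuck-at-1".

N1 stuck-at-0

Fault-free values for test 1 (a=0, b=1, c=0): N1=1, N2=1, N3=1, N4=1, N5=1, giving Y=1. Observed 0.
Test 1: faults giving observed 0 are {N1 stuck-at-0, N2 stuck-at-0, N3 stuck-at-0, N5 stuck-at-0}.
Test 2 (a=0, b=1, c=1): fault-free N1=1, N2=1, N3=1, N4=1, N5=1 → 1; observed 1. Eliminates N2 stuck-at-0, N3 stuck-at-0, N5 stuck-at-0.
Only N1 stuck-at-0 is consistent with every test.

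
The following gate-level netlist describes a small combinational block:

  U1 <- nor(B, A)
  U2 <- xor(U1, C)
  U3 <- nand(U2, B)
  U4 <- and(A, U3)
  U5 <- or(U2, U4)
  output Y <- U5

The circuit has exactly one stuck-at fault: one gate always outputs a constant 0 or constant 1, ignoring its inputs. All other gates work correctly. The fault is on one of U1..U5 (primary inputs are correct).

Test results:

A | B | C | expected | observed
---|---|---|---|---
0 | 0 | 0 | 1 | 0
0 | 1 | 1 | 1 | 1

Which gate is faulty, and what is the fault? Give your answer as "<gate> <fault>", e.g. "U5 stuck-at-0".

U1 stuck-at-0

Fault-free values for test 1 (A=0, B=0, C=0): U1=1, U2=1, U3=1, U4=0, U5=1, giving Y=1. Observed 0.
Test 1: faults giving observed 0 are {U1 stuck-at-0, U2 stuck-at-0, U5 stuck-at-0}.
Test 2 (A=0, B=1, C=1): fault-free U1=0, U2=1, U3=0, U4=0, U5=1 → 1; observed 1. Eliminates U2 stuck-at-0, U5 stuck-at-0.
Only U1 stuck-at-0 is consistent with every test.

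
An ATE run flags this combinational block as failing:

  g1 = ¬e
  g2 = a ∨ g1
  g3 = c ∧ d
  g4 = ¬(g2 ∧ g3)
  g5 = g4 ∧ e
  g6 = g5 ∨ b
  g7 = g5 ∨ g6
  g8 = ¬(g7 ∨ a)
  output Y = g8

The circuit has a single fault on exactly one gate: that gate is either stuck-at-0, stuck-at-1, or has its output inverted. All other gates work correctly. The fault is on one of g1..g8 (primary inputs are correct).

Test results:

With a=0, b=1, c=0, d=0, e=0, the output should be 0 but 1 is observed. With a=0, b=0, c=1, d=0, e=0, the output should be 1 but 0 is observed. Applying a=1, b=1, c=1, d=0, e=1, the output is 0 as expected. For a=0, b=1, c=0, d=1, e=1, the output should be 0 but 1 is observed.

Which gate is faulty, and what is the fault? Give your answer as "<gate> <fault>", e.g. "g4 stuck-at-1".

g7 inverted output

Fault-free values for test 1 (a=0, b=1, c=0, d=0, e=0): g1=1, g2=1, g3=0, g4=1, g5=0, g6=1, g7=1, g8=0, giving Y=0. Observed 1.
Test 1: faults giving observed 1 are {g6 stuck-at-0, g6 inverted output, g7 stuck-at-0, g7 inverted output, g8 stuck-at-1, g8 inverted output}.
Test 2 (a=0, b=0, c=1, d=0, e=0): fault-free g1=1, g2=1, g3=0, g4=1, g5=0, g6=0, g7=0, g8=1 → 1; observed 0. Eliminates g6 stuck-at-0, g7 stuck-at-0, g8 stuck-at-1.
Test 3 (a=1, b=1, c=1, d=0, e=1): fault-free g1=0, g2=1, g3=0, g4=1, g5=1, g6=1, g7=1, g8=0 → 0; observed 0. Eliminates g8 inverted output.
Test 4 (a=0, b=1, c=0, d=1, e=1): fault-free g1=0, g2=0, g3=0, g4=1, g5=1, g6=1, g7=1, g8=0 → 0; observed 1. Eliminates g6 inverted output.
Only g7 inverted output is consistent with every test.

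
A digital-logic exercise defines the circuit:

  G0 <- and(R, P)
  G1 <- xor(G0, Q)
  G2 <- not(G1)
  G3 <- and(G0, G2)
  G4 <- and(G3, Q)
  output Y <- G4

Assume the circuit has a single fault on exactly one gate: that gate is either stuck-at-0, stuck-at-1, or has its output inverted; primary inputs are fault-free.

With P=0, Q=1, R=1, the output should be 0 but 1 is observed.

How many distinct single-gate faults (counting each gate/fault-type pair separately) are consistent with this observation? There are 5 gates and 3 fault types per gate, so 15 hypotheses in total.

6

Fault-free: G0=0, G1=1, G2=0, G3=0, G4=0 → 0. Observed 1.
  G0: stuck-at-1, inverted output ✓; others ✗
  G1: none of the 3 fault types match ✗
  G2: none of the 3 fault types match ✗
  G3: stuck-at-1, inverted output ✓; others ✗
  G4: stuck-at-1, inverted output ✓; others ✗
Consistent faults: {G0 stuck-at-1, G0 inverted output, G3 stuck-at-1, G3 inverted output, G4 stuck-at-1, G4 inverted output} — 6 in all.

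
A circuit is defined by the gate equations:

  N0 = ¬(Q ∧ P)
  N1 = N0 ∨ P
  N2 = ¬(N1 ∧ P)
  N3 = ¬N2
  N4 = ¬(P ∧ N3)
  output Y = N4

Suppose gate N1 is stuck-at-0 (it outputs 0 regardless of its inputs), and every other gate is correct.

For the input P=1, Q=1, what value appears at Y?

1

Propagate with N1 forced: N0=0, N1=0 [stuck-at-0], N2=1, N3=0, N4=1.
So Y = 1. (Without the fault it would be 0.)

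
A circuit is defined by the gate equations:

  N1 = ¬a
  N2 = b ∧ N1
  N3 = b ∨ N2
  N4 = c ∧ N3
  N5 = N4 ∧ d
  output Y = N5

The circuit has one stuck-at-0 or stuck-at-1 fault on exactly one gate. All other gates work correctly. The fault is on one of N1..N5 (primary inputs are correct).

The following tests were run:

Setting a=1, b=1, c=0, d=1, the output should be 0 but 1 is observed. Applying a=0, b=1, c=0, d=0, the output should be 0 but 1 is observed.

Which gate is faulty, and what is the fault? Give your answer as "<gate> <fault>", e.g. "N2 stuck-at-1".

N5 stuck-at-1

Fault-free values for test 1 (a=1, b=1, c=0, d=1): N1=0, N2=0, N3=1, N4=0, N5=0, giving Y=0. Observed 1.
Test 1: faults giving observed 1 are {N4 stuck-at-1, N5 stuck-at-1}.
Test 2 (a=0, b=1, c=0, d=0): fault-free N1=1, N2=1, N3=1, N4=0, N5=0 → 0; observed 1. Eliminates N4 stuck-at-1.
Only N5 stuck-at-1 is consistent with every test.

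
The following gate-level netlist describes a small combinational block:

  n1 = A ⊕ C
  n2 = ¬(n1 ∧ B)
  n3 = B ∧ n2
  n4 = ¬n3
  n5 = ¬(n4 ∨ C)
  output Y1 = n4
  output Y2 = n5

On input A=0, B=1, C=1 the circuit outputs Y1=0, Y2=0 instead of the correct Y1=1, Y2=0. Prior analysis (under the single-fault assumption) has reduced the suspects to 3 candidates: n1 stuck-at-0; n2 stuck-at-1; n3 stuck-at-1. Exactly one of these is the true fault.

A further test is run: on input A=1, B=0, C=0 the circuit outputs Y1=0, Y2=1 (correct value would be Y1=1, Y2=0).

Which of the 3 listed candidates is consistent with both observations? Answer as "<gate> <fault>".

Evaluate each candidate on input A=1, B=0, C=0:
  n1 stuck-at-0: n1=0 [stuck-at-0], n2=1, n3=0, n4=1, n5=0 → Y1=1, Y2=0 — eliminated
  n2 stuck-at-1: n1=1, n2=1 [stuck-at-1], n3=0, n4=1, n5=0 → Y1=1, Y2=0 — eliminated
  n3 stuck-at-1: n1=1, n2=1, n3=1 [stuck-at-1], n4=0, n5=1 → Y1=0, Y2=1 — matches
Only n3 stuck-at-1 reproduces the observed Y1=0, Y2=1.

n3 stuck-at-1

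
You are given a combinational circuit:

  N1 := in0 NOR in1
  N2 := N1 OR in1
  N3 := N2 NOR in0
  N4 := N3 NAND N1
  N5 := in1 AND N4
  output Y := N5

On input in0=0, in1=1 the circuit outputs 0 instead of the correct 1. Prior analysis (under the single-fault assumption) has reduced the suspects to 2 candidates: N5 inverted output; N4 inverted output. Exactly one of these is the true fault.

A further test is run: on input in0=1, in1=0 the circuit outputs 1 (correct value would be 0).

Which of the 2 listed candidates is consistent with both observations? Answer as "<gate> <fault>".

Evaluate each candidate on input in0=1, in1=0:
  N5 inverted output: N1=0, N2=0, N3=0, N4=1, N5=1 [inverted output] → 1 — matches
  N4 inverted output: N1=0, N2=0, N3=0, N4=0 [inverted output], N5=0 → 0 — eliminated
Only N5 inverted output reproduces the observed 1.

N5 inverted output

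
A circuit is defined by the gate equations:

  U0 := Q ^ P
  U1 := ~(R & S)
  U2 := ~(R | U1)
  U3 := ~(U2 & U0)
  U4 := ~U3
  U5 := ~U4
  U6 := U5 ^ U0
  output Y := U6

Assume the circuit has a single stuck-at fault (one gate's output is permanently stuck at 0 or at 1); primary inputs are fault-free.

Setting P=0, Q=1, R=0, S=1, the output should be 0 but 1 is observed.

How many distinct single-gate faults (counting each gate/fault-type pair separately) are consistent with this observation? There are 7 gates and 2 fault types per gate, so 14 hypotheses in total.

Fault-free: U0=1, U1=1, U2=0, U3=1, U4=0, U5=1, U6=0 → 0. Observed 1.
  U0 stuck-at-0: output 1 ✓
  U0 stuck-at-1: output 0 ✗
  U1 stuck-at-0: output 1 ✓
  U1 stuck-at-1: output 0 ✗
  U2 stuck-at-0: output 0 ✗
  U2 stuck-at-1: output 1 ✓
  U3 stuck-at-0: output 1 ✓
  U3 stuck-at-1: output 0 ✗
  U4 stuck-at-0: output 0 ✗
  U4 stuck-at-1: output 1 ✓
  U5 stuck-at-0: output 1 ✓
  U5 stuck-at-1: output 0 ✗
  U6 stuck-at-0: output 0 ✗
  U6 stuck-at-1: output 1 ✓
Consistent faults: {U0 stuck-at-0, U1 stuck-at-0, U2 stuck-at-1, U3 stuck-at-0, U4 stuck-at-1, U5 stuck-at-0, U6 stuck-at-1} — 7 in all.

7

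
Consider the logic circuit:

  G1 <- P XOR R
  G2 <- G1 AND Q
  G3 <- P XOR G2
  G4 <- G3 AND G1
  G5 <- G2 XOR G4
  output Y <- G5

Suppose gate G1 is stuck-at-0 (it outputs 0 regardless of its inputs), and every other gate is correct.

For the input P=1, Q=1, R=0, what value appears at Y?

0

Propagate with G1 forced: G1=0 [stuck-at-0], G2=0, G3=1, G4=0, G5=0.
So Y = 0. (Without the fault it would be 1.)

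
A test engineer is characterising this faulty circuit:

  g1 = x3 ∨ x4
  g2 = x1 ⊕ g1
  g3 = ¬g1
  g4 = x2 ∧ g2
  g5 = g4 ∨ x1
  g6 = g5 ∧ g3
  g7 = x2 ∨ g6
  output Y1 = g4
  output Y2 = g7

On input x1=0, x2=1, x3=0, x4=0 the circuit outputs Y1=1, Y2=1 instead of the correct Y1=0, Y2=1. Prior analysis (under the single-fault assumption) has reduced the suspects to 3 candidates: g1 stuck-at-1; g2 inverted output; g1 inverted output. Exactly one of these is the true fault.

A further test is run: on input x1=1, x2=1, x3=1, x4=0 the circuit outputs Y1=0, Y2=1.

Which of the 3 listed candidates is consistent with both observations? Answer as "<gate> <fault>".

Evaluate each candidate on input x1=1, x2=1, x3=1, x4=0:
  g1 stuck-at-1: g1=1 [stuck-at-1], g2=0, g3=0, g4=0, g5=1, g6=0, g7=1 → Y1=0, Y2=1 — matches
  g2 inverted output: g1=1, g2=1 [inverted output], g3=0, g4=1, g5=1, g6=0, g7=1 → Y1=1, Y2=1 — eliminated
  g1 inverted output: g1=0 [inverted output], g2=1, g3=1, g4=1, g5=1, g6=1, g7=1 → Y1=1, Y2=1 — eliminated
Only g1 stuck-at-1 reproduces the observed Y1=0, Y2=1.

g1 stuck-at-1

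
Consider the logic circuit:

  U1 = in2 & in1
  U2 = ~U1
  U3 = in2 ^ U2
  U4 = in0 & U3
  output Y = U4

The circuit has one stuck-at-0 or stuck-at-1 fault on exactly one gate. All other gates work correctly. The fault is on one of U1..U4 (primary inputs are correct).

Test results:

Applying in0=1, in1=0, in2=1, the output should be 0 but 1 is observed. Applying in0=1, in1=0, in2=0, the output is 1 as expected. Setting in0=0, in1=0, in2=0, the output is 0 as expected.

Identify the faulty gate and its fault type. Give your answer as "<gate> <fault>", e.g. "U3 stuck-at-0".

Fault-free values for test 1 (in0=1, in1=0, in2=1): U1=0, U2=1, U3=0, U4=0, giving Y=0. Observed 1.
Test 1: faults giving observed 1 are {U1 stuck-at-1, U2 stuck-at-0, U3 stuck-at-1, U4 stuck-at-1}.
Test 2 (in0=1, in1=0, in2=0): fault-free U1=0, U2=1, U3=1, U4=1 → 1; observed 1. Eliminates U1 stuck-at-1, U2 stuck-at-0.
Test 3 (in0=0, in1=0, in2=0): fault-free U1=0, U2=1, U3=1, U4=0 → 0; observed 0. Eliminates U4 stuck-at-1.
Only U3 stuck-at-1 is consistent with every test.

U3 stuck-at-1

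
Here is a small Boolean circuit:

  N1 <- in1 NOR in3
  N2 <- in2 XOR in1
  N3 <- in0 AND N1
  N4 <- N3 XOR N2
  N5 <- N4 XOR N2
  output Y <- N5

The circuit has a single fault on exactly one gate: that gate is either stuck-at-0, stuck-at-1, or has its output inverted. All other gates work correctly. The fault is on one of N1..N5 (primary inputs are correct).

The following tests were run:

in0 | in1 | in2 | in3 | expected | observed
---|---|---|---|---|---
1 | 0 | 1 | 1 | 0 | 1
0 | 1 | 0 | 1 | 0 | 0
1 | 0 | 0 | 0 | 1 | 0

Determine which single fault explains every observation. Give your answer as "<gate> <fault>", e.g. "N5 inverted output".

Fault-free values for test 1 (in0=1, in1=0, in2=1, in3=1): N1=0, N2=1, N3=0, N4=1, N5=0, giving Y=0. Observed 1.
Test 1: faults giving observed 1 are {N1 stuck-at-1, N1 inverted output, N3 stuck-at-1, N3 inverted output, N4 stuck-at-0, N4 inverted output, N5 stuck-at-1, N5 inverted output}.
Test 2 (in0=0, in1=1, in2=0, in3=1): fault-free N1=0, N2=1, N3=0, N4=1, N5=0 → 0; observed 0. Eliminates N3 stuck-at-1, N3 inverted output, N4 stuck-at-0, N4 inverted output, N5 stuck-at-1, N5 inverted output.
Test 3 (in0=1, in1=0, in2=0, in3=0): fault-free N1=1, N2=0, N3=1, N4=1, N5=1 → 1; observed 0. Eliminates N1 stuck-at-1.
Only N1 inverted output is consistent with every test.

N1 inverted output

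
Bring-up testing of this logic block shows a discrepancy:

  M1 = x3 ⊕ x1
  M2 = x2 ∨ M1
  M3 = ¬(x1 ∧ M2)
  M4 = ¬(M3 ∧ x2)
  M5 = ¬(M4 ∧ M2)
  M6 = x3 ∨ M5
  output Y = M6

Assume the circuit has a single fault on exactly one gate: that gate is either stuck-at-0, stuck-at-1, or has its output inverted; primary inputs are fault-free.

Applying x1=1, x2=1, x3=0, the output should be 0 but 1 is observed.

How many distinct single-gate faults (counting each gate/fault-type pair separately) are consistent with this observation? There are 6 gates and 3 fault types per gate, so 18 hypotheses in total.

Fault-free: M1=1, M2=1, M3=0, M4=1, M5=0, M6=0 → 0. Observed 1.
  M1: none of the 3 fault types match ✗
  M2: stuck-at-0, inverted output ✓; others ✗
  M3: stuck-at-1, inverted output ✓; others ✗
  M4: stuck-at-0, inverted output ✓; others ✗
  M5: stuck-at-1, inverted output ✓; others ✗
  M6: stuck-at-1, inverted output ✓; others ✗
Consistent faults: {M2 stuck-at-0, M2 inverted output, M3 stuck-at-1, M3 inverted output, M4 stuck-at-0, M4 inverted output, M5 stuck-at-1, M5 inverted output, M6 stuck-at-1, M6 inverted output} — 10 in all.

10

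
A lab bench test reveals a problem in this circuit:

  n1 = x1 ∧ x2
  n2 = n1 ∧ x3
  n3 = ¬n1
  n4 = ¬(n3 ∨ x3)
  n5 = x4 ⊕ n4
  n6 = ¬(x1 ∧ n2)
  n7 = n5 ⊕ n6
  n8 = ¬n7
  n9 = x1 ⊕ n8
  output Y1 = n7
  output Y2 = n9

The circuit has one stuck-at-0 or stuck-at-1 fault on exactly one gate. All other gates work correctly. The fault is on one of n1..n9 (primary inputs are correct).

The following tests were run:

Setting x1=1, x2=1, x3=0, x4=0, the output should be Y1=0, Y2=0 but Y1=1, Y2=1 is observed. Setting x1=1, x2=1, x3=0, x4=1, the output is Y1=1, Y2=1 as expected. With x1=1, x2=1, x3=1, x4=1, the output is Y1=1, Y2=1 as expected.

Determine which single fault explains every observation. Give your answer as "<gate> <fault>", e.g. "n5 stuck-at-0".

Fault-free values for test 1 (x1=1, x2=1, x3=0, x4=0): n1=1, n2=0, n3=0, n4=1, n5=1, n6=1, n7=0, n8=1, n9=0, giving Y1=0, Y2=0. Observed Y1=1, Y2=1.
Test 1: faults giving observed Y1=1, Y2=1 are {n1 stuck-at-0, n2 stuck-at-1, n3 stuck-at-1, n4 stuck-at-0, n5 stuck-at-0, n6 stuck-at-0, n7 stuck-at-1}.
Test 2 (x1=1, x2=1, x3=0, x4=1): fault-free n1=1, n2=0, n3=0, n4=1, n5=0, n6=1, n7=1, n8=0, n9=1 → Y1=1, Y2=1; observed Y1=1, Y2=1. Eliminates n1 stuck-at-0, n2 stuck-at-1, n3 stuck-at-1, n4 stuck-at-0, n6 stuck-at-0.
Test 3 (x1=1, x2=1, x3=1, x4=1): fault-free n1=1, n2=1, n3=0, n4=0, n5=1, n6=0, n7=1, n8=0, n9=1 → Y1=1, Y2=1; observed Y1=1, Y2=1. Eliminates n5 stuck-at-0.
Only n7 stuck-at-1 is consistent with every test.

n7 stuck-at-1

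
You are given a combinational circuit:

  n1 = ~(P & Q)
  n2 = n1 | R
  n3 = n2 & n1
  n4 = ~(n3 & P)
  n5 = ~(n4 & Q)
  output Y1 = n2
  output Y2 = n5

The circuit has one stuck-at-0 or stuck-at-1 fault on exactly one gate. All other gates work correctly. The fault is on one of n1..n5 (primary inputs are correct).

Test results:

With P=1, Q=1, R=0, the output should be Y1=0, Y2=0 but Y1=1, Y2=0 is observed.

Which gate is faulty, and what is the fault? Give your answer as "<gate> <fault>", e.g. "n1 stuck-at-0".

n2 stuck-at-1

Fault-free values for test 1 (P=1, Q=1, R=0): n1=0, n2=0, n3=0, n4=1, n5=0, giving Y1=0, Y2=0. Observed Y1=1, Y2=0.
Test 1: faults giving observed Y1=1, Y2=0 are {n2 stuck-at-1}.
Only n2 stuck-at-1 is consistent with every test.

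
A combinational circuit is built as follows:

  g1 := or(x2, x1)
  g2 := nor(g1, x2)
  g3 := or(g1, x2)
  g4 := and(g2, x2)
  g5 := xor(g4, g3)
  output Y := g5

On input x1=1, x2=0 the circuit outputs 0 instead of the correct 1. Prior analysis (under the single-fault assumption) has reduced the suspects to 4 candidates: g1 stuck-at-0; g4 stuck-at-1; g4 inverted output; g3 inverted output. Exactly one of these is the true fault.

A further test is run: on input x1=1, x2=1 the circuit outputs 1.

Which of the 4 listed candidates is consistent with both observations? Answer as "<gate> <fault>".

g1 stuck-at-0

Evaluate each candidate on input x1=1, x2=1:
  g1 stuck-at-0: g1=0 [stuck-at-0], g2=0, g3=1, g4=0, g5=1 → 1 — matches
  g4 stuck-at-1: g1=1, g2=0, g3=1, g4=1 [stuck-at-1], g5=0 → 0 — eliminated
  g4 inverted output: g1=1, g2=0, g3=1, g4=1 [inverted output], g5=0 → 0 — eliminated
  g3 inverted output: g1=1, g2=0, g3=0 [inverted output], g4=0, g5=0 → 0 — eliminated
Only g1 stuck-at-0 reproduces the observed 1.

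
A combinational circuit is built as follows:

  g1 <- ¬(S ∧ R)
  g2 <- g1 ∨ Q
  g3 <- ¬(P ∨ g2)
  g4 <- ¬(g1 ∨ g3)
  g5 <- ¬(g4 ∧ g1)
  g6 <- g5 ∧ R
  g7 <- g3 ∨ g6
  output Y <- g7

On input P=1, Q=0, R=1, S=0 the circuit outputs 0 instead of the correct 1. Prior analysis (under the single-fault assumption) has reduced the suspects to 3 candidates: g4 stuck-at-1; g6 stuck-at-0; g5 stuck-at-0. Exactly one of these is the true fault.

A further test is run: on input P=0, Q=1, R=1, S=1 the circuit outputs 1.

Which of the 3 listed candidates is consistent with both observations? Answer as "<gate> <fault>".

g4 stuck-at-1

Evaluate each candidate on input P=0, Q=1, R=1, S=1:
  g4 stuck-at-1: g1=0, g2=1, g3=0, g4=1 [stuck-at-1], g5=1, g6=1, g7=1 → 1 — matches
  g6 stuck-at-0: g1=0, g2=1, g3=0, g4=1, g5=1, g6=0 [stuck-at-0], g7=0 → 0 — eliminated
  g5 stuck-at-0: g1=0, g2=1, g3=0, g4=1, g5=0 [stuck-at-0], g6=0, g7=0 → 0 — eliminated
Only g4 stuck-at-1 reproduces the observed 1.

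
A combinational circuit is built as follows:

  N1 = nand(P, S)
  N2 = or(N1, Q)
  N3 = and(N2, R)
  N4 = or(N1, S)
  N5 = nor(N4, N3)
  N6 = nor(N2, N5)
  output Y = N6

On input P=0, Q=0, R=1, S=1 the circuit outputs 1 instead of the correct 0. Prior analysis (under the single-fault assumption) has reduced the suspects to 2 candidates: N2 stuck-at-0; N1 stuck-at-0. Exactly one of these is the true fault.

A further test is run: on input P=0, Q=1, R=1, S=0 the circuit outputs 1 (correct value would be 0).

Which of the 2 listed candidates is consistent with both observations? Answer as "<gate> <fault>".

N2 stuck-at-0

Evaluate each candidate on input P=0, Q=1, R=1, S=0:
  N2 stuck-at-0: N1=1, N2=0 [stuck-at-0], N3=0, N4=1, N5=0, N6=1 → 1 — matches
  N1 stuck-at-0: N1=0 [stuck-at-0], N2=1, N3=1, N4=0, N5=0, N6=0 → 0 — eliminated
Only N2 stuck-at-0 reproduces the observed 1.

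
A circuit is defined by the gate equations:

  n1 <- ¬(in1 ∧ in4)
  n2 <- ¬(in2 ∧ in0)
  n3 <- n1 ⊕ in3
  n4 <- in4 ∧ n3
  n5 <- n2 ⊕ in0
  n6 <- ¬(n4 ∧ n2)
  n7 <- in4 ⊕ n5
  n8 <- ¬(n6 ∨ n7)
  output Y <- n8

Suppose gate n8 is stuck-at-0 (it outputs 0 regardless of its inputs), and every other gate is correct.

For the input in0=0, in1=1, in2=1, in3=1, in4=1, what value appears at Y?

Propagate with n8 forced: n1=0, n2=1, n3=1, n4=1, n5=1, n6=0, n7=0, n8=0 [stuck-at-0].
So Y = 0. (Without the fault it would be 1.)

0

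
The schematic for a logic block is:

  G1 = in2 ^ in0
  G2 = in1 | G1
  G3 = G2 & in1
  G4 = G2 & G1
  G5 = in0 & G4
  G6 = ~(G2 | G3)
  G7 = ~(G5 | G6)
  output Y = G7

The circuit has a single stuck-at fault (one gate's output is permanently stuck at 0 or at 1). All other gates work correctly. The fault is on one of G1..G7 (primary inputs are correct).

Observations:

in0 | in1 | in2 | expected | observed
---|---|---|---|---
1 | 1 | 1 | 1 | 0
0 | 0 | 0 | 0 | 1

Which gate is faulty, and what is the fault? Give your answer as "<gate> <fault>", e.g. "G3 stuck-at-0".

G1 stuck-at-1

Fault-free values for test 1 (in0=1, in1=1, in2=1): G1=0, G2=1, G3=1, G4=0, G5=0, G6=0, G7=1, giving Y=1. Observed 0.
Test 1: faults giving observed 0 are {G1 stuck-at-1, G2 stuck-at-0, G4 stuck-at-1, G5 stuck-at-1, G6 stuck-at-1, G7 stuck-at-0}.
Test 2 (in0=0, in1=0, in2=0): fault-free G1=0, G2=0, G3=0, G4=0, G5=0, G6=1, G7=0 → 0; observed 1. Eliminates G2 stuck-at-0, G4 stuck-at-1, G5 stuck-at-1, G6 stuck-at-1, G7 stuck-at-0.
Only G1 stuck-at-1 is consistent with every test.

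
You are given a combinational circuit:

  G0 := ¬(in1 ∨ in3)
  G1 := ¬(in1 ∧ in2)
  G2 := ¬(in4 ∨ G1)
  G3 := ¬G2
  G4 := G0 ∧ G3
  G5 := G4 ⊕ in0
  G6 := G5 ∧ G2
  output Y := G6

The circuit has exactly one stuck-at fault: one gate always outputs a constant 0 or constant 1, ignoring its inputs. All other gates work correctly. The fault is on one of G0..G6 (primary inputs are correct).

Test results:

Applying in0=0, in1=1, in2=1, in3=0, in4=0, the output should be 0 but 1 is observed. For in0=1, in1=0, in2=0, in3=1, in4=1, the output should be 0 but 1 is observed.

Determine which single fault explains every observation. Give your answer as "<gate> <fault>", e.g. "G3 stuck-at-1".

Fault-free values for test 1 (in0=0, in1=1, in2=1, in3=0, in4=0): G0=0, G1=0, G2=1, G3=0, G4=0, G5=0, G6=0, giving Y=0. Observed 1.
Test 1: faults giving observed 1 are {G4 stuck-at-1, G5 stuck-at-1, G6 stuck-at-1}.
Test 2 (in0=1, in1=0, in2=0, in3=1, in4=1): fault-free G0=0, G1=1, G2=0, G3=1, G4=0, G5=1, G6=0 → 0; observed 1. Eliminates G4 stuck-at-1, G5 stuck-at-1.
Only G6 stuck-at-1 is consistent with every test.

G6 stuck-at-1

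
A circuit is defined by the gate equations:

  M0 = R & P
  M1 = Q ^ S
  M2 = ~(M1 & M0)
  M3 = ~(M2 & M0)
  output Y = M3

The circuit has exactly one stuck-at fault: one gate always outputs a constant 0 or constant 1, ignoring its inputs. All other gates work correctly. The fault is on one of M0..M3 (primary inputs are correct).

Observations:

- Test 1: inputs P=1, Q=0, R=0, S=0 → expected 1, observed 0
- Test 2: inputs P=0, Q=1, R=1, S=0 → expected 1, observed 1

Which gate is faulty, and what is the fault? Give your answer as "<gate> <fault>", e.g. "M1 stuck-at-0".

M0 stuck-at-1

Fault-free values for test 1 (P=1, Q=0, R=0, S=0): M0=0, M1=0, M2=1, M3=1, giving Y=1. Observed 0.
Test 1: faults giving observed 0 are {M0 stuck-at-1, M3 stuck-at-0}.
Test 2 (P=0, Q=1, R=1, S=0): fault-free M0=0, M1=1, M2=1, M3=1 → 1; observed 1. Eliminates M3 stuck-at-0.
Only M0 stuck-at-1 is consistent with every test.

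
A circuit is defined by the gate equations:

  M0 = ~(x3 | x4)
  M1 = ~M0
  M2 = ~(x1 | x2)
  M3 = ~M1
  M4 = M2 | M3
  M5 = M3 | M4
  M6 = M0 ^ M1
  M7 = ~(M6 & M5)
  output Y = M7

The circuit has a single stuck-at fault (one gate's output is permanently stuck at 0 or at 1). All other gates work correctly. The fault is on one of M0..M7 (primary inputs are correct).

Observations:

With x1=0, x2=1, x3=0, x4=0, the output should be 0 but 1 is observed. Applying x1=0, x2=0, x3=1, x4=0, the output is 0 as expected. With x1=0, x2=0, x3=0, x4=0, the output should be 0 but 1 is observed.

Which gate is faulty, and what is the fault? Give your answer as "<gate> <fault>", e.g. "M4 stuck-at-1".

M1 stuck-at-1

Fault-free values for test 1 (x1=0, x2=1, x3=0, x4=0): M0=1, M1=0, M2=0, M3=1, M4=1, M5=1, M6=1, M7=0, giving Y=0. Observed 1.
Test 1: faults giving observed 1 are {M0 stuck-at-0, M1 stuck-at-1, M3 stuck-at-0, M5 stuck-at-0, M6 stuck-at-0, M7 stuck-at-1}.
Test 2 (x1=0, x2=0, x3=1, x4=0): fault-free M0=0, M1=1, M2=1, M3=0, M4=1, M5=1, M6=1, M7=0 → 0; observed 0. Eliminates M5 stuck-at-0, M6 stuck-at-0, M7 stuck-at-1.
Test 3 (x1=0, x2=0, x3=0, x4=0): fault-free M0=1, M1=0, M2=1, M3=1, M4=1, M5=1, M6=1, M7=0 → 0; observed 1. Eliminates M0 stuck-at-0, M3 stuck-at-0.
Only M1 stuck-at-1 is consistent with every test.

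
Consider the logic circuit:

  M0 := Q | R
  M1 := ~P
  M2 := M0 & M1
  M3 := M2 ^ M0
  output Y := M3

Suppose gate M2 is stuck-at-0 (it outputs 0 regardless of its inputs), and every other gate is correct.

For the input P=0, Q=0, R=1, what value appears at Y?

Propagate with M2 forced: M0=1, M1=1, M2=0 [stuck-at-0], M3=1.
So Y = 1. (Without the fault it would be 0.)

1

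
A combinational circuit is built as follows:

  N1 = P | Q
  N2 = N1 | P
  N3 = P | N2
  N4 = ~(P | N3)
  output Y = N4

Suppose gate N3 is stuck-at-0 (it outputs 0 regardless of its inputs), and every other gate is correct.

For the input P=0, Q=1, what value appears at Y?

1

Propagate with N3 forced: N1=1, N2=1, N3=0 [stuck-at-0], N4=1.
So Y = 1. (Without the fault it would be 0.)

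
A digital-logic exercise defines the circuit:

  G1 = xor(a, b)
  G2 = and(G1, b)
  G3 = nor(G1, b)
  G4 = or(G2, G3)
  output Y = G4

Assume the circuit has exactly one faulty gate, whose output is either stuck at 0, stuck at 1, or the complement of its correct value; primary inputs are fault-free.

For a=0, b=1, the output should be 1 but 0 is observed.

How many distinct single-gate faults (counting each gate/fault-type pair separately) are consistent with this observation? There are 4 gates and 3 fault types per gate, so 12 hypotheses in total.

6

Fault-free: G1=1, G2=1, G3=0, G4=1 → 1. Observed 0.
  G1 stuck-at-0: output 0 ✓
  G1 stuck-at-1: output 1 ✗
  G1 inverted output: output 0 ✓
  G2 stuck-at-0: output 0 ✓
  G2 stuck-at-1: output 1 ✗
  G2 inverted output: output 0 ✓
  G3 stuck-at-0: output 1 ✗
  G3 stuck-at-1: output 1 ✗
  G3 inverted output: output 1 ✗
  G4 stuck-at-0: output 0 ✓
  G4 stuck-at-1: output 1 ✗
  G4 inverted output: output 0 ✓
Consistent faults: {G1 stuck-at-0, G1 inverted output, G2 stuck-at-0, G2 inverted output, G4 stuck-at-0, G4 inverted output} — 6 in all.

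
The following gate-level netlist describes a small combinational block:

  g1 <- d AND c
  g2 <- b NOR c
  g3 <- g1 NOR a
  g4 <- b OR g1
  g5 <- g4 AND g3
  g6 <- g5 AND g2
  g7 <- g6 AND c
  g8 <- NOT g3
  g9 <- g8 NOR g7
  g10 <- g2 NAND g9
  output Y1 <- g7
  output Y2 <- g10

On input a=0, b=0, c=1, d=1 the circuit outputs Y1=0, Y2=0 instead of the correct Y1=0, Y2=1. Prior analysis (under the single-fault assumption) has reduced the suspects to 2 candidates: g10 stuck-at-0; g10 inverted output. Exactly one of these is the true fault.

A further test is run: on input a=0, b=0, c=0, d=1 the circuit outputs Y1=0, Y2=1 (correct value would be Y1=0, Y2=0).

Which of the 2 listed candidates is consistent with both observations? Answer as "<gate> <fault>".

g10 inverted output

Evaluate each candidate on input a=0, b=0, c=0, d=1:
  g10 stuck-at-0: g1=0, g2=1, g3=1, g4=0, g5=0, g6=0, g7=0, g8=0, g9=1, g10=0 [stuck-at-0] → Y1=0, Y2=0 — eliminated
  g10 inverted output: g1=0, g2=1, g3=1, g4=0, g5=0, g6=0, g7=0, g8=0, g9=1, g10=1 [inverted output] → Y1=0, Y2=1 — matches
Only g10 inverted output reproduces the observed Y1=0, Y2=1.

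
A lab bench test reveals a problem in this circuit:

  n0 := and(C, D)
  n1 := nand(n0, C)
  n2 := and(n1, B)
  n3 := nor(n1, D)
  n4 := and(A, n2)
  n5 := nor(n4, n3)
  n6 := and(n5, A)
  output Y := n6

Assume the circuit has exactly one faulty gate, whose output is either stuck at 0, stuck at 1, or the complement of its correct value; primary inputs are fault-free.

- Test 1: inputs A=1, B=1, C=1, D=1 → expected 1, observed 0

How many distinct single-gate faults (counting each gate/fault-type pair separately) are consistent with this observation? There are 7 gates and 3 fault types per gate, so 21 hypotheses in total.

Fault-free: n0=1, n1=0, n2=0, n3=0, n4=0, n5=1, n6=1 → 1. Observed 0.
  n0: stuck-at-0, inverted output ✓; others ✗
  n1: stuck-at-1, inverted output ✓; others ✗
  n2: stuck-at-1, inverted output ✓; others ✗
  n3: stuck-at-1, inverted output ✓; others ✗
  n4: stuck-at-1, inverted output ✓; others ✗
  n5: stuck-at-0, inverted output ✓; others ✗
  n6: stuck-at-0, inverted output ✓; others ✗
Consistent faults: {n0 stuck-at-0, n0 inverted output, n1 stuck-at-1, n1 inverted output, n2 stuck-at-1, n2 inverted output, n3 stuck-at-1, n3 inverted output, n4 stuck-at-1, n4 inverted output, n5 stuck-at-0, n5 inverted output, n6 stuck-at-0, n6 inverted output} — 14 in all.

14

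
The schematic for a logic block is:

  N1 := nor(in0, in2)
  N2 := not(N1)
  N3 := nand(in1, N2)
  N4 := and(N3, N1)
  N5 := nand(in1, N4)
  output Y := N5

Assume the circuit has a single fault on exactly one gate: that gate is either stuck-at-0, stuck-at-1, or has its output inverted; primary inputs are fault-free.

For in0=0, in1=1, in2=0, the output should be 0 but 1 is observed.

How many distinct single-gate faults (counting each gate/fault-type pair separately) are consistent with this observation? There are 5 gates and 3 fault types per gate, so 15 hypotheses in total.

Fault-free: N1=1, N2=0, N3=1, N4=1, N5=0 → 0. Observed 1.
  N1: stuck-at-0, inverted output ✓; others ✗
  N2: stuck-at-1, inverted output ✓; others ✗
  N3: stuck-at-0, inverted output ✓; others ✗
  N4: stuck-at-0, inverted output ✓; others ✗
  N5: stuck-at-1, inverted output ✓; others ✗
Consistent faults: {N1 stuck-at-0, N1 inverted output, N2 stuck-at-1, N2 inverted output, N3 stuck-at-0, N3 inverted output, N4 stuck-at-0, N4 inverted output, N5 stuck-at-1, N5 inverted output} — 10 in all.

10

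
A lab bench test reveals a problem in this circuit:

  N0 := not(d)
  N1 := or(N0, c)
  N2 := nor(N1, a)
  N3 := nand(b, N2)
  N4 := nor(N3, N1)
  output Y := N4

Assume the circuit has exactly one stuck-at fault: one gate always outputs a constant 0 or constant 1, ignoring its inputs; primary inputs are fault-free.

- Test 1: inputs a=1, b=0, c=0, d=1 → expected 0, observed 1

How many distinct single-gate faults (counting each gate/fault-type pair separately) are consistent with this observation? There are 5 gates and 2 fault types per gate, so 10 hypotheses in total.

Fault-free: N0=0, N1=0, N2=0, N3=1, N4=0 → 0. Observed 1.
  N0 stuck-at-0: output 0 ✗
  N0 stuck-at-1: output 0 ✗
  N1 stuck-at-0: output 0 ✗
  N1 stuck-at-1: output 0 ✗
  N2 stuck-at-0: output 0 ✗
  N2 stuck-at-1: output 0 ✗
  N3 stuck-at-0: output 1 ✓
  N3 stuck-at-1: output 0 ✗
  N4 stuck-at-0: output 0 ✗
  N4 stuck-at-1: output 1 ✓
Consistent faults: {N3 stuck-at-0, N4 stuck-at-1} — 2 in all.

2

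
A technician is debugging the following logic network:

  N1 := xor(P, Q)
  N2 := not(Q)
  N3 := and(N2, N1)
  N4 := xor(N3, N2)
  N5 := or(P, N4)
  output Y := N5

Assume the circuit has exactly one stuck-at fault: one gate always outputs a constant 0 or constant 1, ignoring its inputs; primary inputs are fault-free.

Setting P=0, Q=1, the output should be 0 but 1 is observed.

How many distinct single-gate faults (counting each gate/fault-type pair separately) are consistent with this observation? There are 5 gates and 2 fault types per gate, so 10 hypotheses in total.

Fault-free: N1=1, N2=0, N3=0, N4=0, N5=0 → 0. Observed 1.
  N1 stuck-at-0: output 0 ✗
  N1 stuck-at-1: output 0 ✗
  N2 stuck-at-0: output 0 ✗
  N2 stuck-at-1: output 0 ✗
  N3 stuck-at-0: output 0 ✗
  N3 stuck-at-1: output 1 ✓
  N4 stuck-at-0: output 0 ✗
  N4 stuck-at-1: output 1 ✓
  N5 stuck-at-0: output 0 ✗
  N5 stuck-at-1: output 1 ✓
Consistent faults: {N3 stuck-at-1, N4 stuck-at-1, N5 stuck-at-1} — 3 in all.

3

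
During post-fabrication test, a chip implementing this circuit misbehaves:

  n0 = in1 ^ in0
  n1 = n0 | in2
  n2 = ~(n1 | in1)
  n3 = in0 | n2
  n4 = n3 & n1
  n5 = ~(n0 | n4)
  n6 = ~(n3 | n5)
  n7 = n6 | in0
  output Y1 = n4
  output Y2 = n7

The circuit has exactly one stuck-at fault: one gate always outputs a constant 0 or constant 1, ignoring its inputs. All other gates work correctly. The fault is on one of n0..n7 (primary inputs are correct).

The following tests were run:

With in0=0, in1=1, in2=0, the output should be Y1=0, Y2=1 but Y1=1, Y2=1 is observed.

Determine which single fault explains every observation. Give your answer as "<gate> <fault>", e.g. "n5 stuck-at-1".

Fault-free values for test 1 (in0=0, in1=1, in2=0): n0=1, n1=1, n2=0, n3=0, n4=0, n5=0, n6=1, n7=1, giving Y1=0, Y2=1. Observed Y1=1, Y2=1.
Test 1: faults giving observed Y1=1, Y2=1 are {n4 stuck-at-1}.
Only n4 stuck-at-1 is consistent with every test.

n4 stuck-at-1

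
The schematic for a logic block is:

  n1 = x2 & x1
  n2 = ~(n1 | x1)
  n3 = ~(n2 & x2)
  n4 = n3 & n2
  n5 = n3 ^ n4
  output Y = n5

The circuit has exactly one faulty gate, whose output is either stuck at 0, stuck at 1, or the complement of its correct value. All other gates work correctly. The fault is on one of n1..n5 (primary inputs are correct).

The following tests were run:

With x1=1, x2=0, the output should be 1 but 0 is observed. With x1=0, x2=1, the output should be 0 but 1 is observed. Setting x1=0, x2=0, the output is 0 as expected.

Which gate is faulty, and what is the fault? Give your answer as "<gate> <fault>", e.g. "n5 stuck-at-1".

Fault-free values for test 1 (x1=1, x2=0): n1=0, n2=0, n3=1, n4=0, n5=1, giving Y=1. Observed 0.
Test 1: faults giving observed 0 are {n2 stuck-at-1, n2 inverted output, n3 stuck-at-0, n3 inverted output, n4 stuck-at-1, n4 inverted output, n5 stuck-at-0, n5 inverted output}.
Test 2 (x1=0, x2=1): fault-free n1=0, n2=1, n3=0, n4=0, n5=0 → 0; observed 1. Eliminates n2 stuck-at-1, n3 stuck-at-0, n3 inverted output, n5 stuck-at-0.
Test 3 (x1=0, x2=0): fault-free n1=0, n2=1, n3=1, n4=1, n5=0 → 0; observed 0. Eliminates n2 inverted output, n4 inverted output, n5 inverted output.
Only n4 stuck-at-1 is consistent with every test.

n4 stuck-at-1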